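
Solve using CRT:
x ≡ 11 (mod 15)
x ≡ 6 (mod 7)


m₁ = 15, m₂ = 7, gcd = 1, so CRT applies. M = m₁·m₂ = 105
Let M₁ = M/m₁ = 7, M₂ = M/m₂ = 15
Find y₁ ≡ M₁⁻¹ (mod m₁): 7⁻¹ ≡ 13 (mod 15)
Find y₂ ≡ M₂⁻¹ (mod m₂): 15⁻¹ ≡ 1 (mod 7)
x = a₁·M₁·y₁ + a₂·M₂·y₂ = 11·7·13 + 6·15·1 = 1091
Reduce mod 105: x ≡ 41
Check: 41 mod 15 = 11 ✓, 41 mod 7 = 6 ✓

x ≡ 41 (mod 105)


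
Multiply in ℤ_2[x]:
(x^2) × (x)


Expand and collect like terms; reduce coefficients mod 2:
x^0: 0·0 = 0 ≡ 0 (mod 2)
x^1: 0·1 + 0·0 = 0 ≡ 0 (mod 2)
x^2: 0·1 + 1·0 = 0 ≡ 0 (mod 2)
x^3: 1·1 = 1 ≡ 1 (mod 2)
Result: x^3

f · g = x^3


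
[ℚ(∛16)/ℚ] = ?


∛16 has minimal polynomial x³ - 16 (irreducible over ℚ since 16 is not a perfect cube)

[ℚ(∛16)/ℚ] = 3


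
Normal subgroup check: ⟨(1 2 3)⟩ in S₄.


H = ⟨(1 2 3)⟩ in S₄
(1 4)(1 2 3)(1 4)⁻¹ = (4 2 3) ∉ ⟨(1 2 3)⟩

No, not a normal subgroup


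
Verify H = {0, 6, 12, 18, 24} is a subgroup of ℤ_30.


Subgroup test for H = {0, 6, 12, 18, 24} in (ℤ_30, +):
(1) 0 ∈ H? Yes
(2) Closure: for all a,b ∈ H, (a+b) mod 30 ∈ H? Yes
(3) Inverses: for all a ∈ H, -a mod 30 ∈ H? Yes

Yes, H is a subgroup of ℤ_30


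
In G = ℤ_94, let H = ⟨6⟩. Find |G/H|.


|⟨6⟩| = n / gcd(6, 94) = 94 / 2 = 47
H is normal (ℤ_94 is abelian).
|G/H| = |G| / |H| = 94 / 47 = 2

|G/H| = 2


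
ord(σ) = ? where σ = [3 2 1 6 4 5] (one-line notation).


Cycle decomposition: (1 3) (4 6 5)
Cycle lengths: 2, 3
Order = lcm(2, 3) = 6

ord(σ) = 6


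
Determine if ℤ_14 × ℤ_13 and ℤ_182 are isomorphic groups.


Comparing ℤ_14 × ℤ_13 and ℤ_182:
gcd(14,13) = 1, so ℤ_14 × ℤ_13 ≅ ℤ_182 (CRT)

Yes, ℤ_14 × ℤ_13 ≅ ℤ_182


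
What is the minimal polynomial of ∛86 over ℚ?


∛86 satisfies x³ - 86 = 0, irreducible over ℚ (no rational root; 86 is not a perfect cube)

Minimal polynomial: x³ - 86


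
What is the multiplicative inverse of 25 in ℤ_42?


Use the extended Euclidean algorithm to write 1 = 25·s + 42·t; then s mod 42 is the inverse.
Euclidean algorithm:
  25 = 0·42 + 25
  42 = 1·25 + 17
  25 = 1·17 + 8
  17 = 2·8 + 1
  8 = 8·1 + 0
gcd(25,42) = 1
Back-substitution gives: 25·(-5) + 42·(3) = 1
So 25⁻¹ ≡ -5 ≡ 37 (mod 42)
Check: 25 × 37 = 925 ≡ 1 (mod 42) ✓

25⁻¹ ≡ 37 (mod 42)


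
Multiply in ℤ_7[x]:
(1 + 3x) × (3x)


Expand and collect like terms; reduce coefficients mod 7:
x^0: 1·0 = 0 ≡ 0 (mod 7)
x^1: 1·3 + 3·0 = 3 ≡ 3 (mod 7)
x^2: 3·3 = 9 ≡ 2 (mod 7)
Result: 3x + 2x^2

f · g = 3x + 2x^2


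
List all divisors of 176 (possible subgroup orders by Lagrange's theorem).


Lagrange's theorem: |H| divides |G|
|G| = 176
Divisors of 176: 1, 2, 4, 8, 11, 16, 22, 44, 88, 176

Possible subgroup orders: {1, 2, 4, 8, 11, 16, 22, 44, 88, 176}


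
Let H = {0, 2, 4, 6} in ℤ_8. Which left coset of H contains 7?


7 + H = {7 + h (mod 8) : h ∈ H}
7+0=7, 7+2=1, 7+4=3, 7+6=5
7 + H = {1, 3, 5, 7} = 1 + H

7 + H = {1, 3, 5, 7}


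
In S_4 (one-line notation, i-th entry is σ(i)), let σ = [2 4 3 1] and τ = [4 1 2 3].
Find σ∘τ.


σ∘τ: apply τ first, then σ
1 →τ 4 →σ 1
2 →τ 1 →σ 2
3 →τ 2 →σ 4
4 →τ 3 →σ 3

σ∘τ = [1 2 4 3]


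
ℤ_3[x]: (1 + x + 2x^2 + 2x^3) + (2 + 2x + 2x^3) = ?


Add coefficients mod 3:
x^0: 1 + 2 = 0 (mod 3)
x^1: 1 + 2 = 0 (mod 3)
x^2: 2 + 0 = 2 (mod 3)
x^3: 2 + 2 = 1 (mod 3)
Result: 2x^2 + x^3

f + g = 2x^2 + x^3


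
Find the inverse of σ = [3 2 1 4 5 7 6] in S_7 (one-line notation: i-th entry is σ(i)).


To find σ⁻¹, swap domain and range:
σ(1) = 3 → σ⁻¹(3) = 1
σ(2) = 2 → σ⁻¹(2) = 2
σ(3) = 1 → σ⁻¹(1) = 3
σ(4) = 4 → σ⁻¹(4) = 4
σ(5) = 5 → σ⁻¹(5) = 5
σ(6) = 7 → σ⁻¹(7) = 6
σ(7) = 6 → σ⁻¹(6) = 7

σ⁻¹ = [3 2 1 4 5 7 6]


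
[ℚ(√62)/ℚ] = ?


√62 has minimal polynomial x² - 62 (irreducible over ℚ since 62 is squarefree)

[ℚ(√62)/ℚ] = 2


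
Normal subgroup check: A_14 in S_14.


H = A_14 in S_14
A_14 has index 2 in S_14, and every subgroup of index 2 is normal

Yes, normal subgroup


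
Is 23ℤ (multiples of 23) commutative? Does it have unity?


23ℤ is a commutative ring under +,× but has no multiplicative identity (1 ∉ 23ℤ); it has no zero divisors, but without unity it is not an integral domain
Commutative: Yes
Integral domain: No
Has unity: No

23ℤ (multiples of 23): Commutative=Yes, Unity=No


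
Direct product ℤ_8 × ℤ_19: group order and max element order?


|ℤ_8 × ℤ_19| = 8 × 19 = 152
Max element order = lcm(8,19) = 152
Cyclic? Yes (gcd=1)

|ℤ_8×ℤ_19| = 152, max element order = 152


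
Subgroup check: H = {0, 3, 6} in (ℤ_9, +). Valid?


Subgroup test for H = {0, 3, 6} in (ℤ_9, +):
(1) 0 ∈ H? Yes
(2) Closure: for all a,b ∈ H, (a+b) mod 9 ∈ H? Yes
(3) Inverses: for all a ∈ H, -a mod 9 ∈ H? Yes

Yes, H is a subgroup of ℤ_9


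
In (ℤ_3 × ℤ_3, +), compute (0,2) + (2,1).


Operation: componentwise addition mod (3, 3)
(0,2) + (2,1) = ((a₁+b₁) mod 3, (a₂+b₂) mod 3) with a = (0,2), b = (2,1)

(0,2) + (2,1) = (2,0)


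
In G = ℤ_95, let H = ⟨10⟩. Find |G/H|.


|⟨10⟩| = n / gcd(10, 95) = 95 / 5 = 19
H is normal (ℤ_95 is abelian).
|G/H| = |G| / |H| = 95 / 19 = 5

|G/H| = 5


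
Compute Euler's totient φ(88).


Factor n: 88 = 2^3 × 11
φ(n) = n · ∏(1 - 1/p) over distinct primes p | n
φ(88) = 88 · (1 - 1/2) · (1 - 1/11) = 40

φ(88) = 40


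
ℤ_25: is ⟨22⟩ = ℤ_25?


g generates ℤ_n iff gcd(g, n) = 1
gcd(22, 25) = 1
Since gcd = 1, 22 is a generator.

Yes, 22 generates ℤ_25


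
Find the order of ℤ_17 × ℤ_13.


|A × B| = |A| · |B|
|ℤ_17 × ℤ_13| = 17 × 13 = 221

|ℤ_17 × ℤ_13| = 221


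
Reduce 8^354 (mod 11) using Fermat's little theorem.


Fermat's little theorem: if p is prime and gcd(a,p)=1, then a^(p-1) ≡ 1 (mod p)
p = 11 is prime, gcd(8,11) = 1
Reduce exponent: 354 mod 10 = 4
So 8^354 ≡ 8^4 (mod 11)
8^4 mod 11 = 4

8^354 ≡ 4 (mod 11)


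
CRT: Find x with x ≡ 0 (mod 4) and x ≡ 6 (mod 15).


m₁ = 4, m₂ = 15, gcd = 1, so CRT applies. M = m₁·m₂ = 60
Let M₁ = M/m₁ = 15, M₂ = M/m₂ = 4
Find y₁ ≡ M₁⁻¹ (mod m₁): 15⁻¹ ≡ 3 (mod 4)
Find y₂ ≡ M₂⁻¹ (mod m₂): 4⁻¹ ≡ 4 (mod 15)
x = a₁·M₁·y₁ + a₂·M₂·y₂ = 0·15·3 + 6·4·4 = 96
Reduce mod 60: x ≡ 36
Check: 36 mod 4 = 0 ✓, 36 mod 15 = 6 ✓

x ≡ 36 (mod 60)


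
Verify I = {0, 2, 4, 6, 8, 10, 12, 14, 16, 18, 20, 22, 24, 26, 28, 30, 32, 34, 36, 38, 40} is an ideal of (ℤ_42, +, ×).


Check ideal conditions for I = {0, 2, 4, 6, 8, 10, 12, 14, 16, 18, 20, 22, 24, 26, 28, 30, 32, 34, 36, 38, 40} in ℤ_42:
(1) I is an additive subgroup? Yes
(2) For r ∈ ℤ_42 and a ∈ I: r·a ∈ I? Yes

Yes, I is an ideal of ℤ_42


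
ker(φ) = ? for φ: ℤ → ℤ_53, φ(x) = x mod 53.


Kernel = preimage of identity
ker(φ) = {x ∈ ℤ : x ≡ 0 (mod 53)} = 53ℤ = {0, ±53, ±106, ...}

ker(φ) = 53ℤ


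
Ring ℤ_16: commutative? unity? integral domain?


ℤ_16 is a commutative ring with unity 1; 16 = 2×8 is composite, so 2·8 ≡ 0 gives zero divisors (not an integral domain)
Commutative: Yes
Integral domain: No
Has unity: Yes

ℤ_16: Commutative=Yes, Unity=Yes


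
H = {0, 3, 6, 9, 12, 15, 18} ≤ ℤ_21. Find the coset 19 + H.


19 + H = {19 + h (mod 21) : h ∈ H}
19+0=19, 19+3=1, 19+6=4, 19+9=7, 19+12=10, 19+15=13, 19+18=16
19 + H = {1, 4, 7, 10, 13, 16, 19} = 1 + H

19 + H = {1, 4, 7, 10, 13, 16, 19}


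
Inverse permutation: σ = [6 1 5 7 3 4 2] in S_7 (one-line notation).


To find σ⁻¹, swap domain and range:
σ(1) = 6 → σ⁻¹(6) = 1
σ(2) = 1 → σ⁻¹(1) = 2
σ(3) = 5 → σ⁻¹(5) = 3
σ(4) = 7 → σ⁻¹(7) = 4
σ(5) = 3 → σ⁻¹(3) = 5
σ(6) = 4 → σ⁻¹(4) = 6
σ(7) = 2 → σ⁻¹(2) = 7

σ⁻¹ = [2 7 5 6 3 1 4]


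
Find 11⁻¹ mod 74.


Use the extended Euclidean algorithm to write 1 = 11·s + 74·t; then s mod 74 is the inverse.
Euclidean algorithm:
  11 = 0·74 + 11
  74 = 6·11 + 8
  11 = 1·8 + 3
  8 = 2·3 + 2
  3 = 1·2 + 1
  2 = 2·1 + 0
gcd(11,74) = 1
Back-substitution gives: 11·(27) + 74·(-4) = 1
So 11⁻¹ ≡ 27 ≡ 27 (mod 74)
Check: 11 × 27 = 297 ≡ 1 (mod 74) ✓

11⁻¹ ≡ 27 (mod 74)


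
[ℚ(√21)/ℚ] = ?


√21 has minimal polynomial x² - 21 (irreducible over ℚ since 21 is squarefree)

[ℚ(√21)/ℚ] = 2


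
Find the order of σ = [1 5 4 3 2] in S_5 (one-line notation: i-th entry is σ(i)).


Cycle decomposition: (2 5) (3 4)
Cycle lengths: 2, 2
Order = lcm(2, 2) = 2

ord(σ) = 2


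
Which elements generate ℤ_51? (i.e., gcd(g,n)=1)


g generates ℤ_n iff gcd(g,n) = 1
Prime factors of 51: 3, 17
Generators are g ∈ {1,...,50} not divisible by any of these primes.
Generators: {1, 2, 4, 5, 7, 8, 10, 11, 13, 14, 16, 19, 20, 22, 23, 25, 26, 28, 29, 31, 32, 35, 37, 38, 40, 41, 43, 44, 46, 47, 49, 50}
Number of generators = φ(51) = 32

Generators of ℤ_51 = {1, 2, 4, 5, 7, 8, 10, 11, 13, 14, 16, 19, 20, 22, 23, 25, 26, 28, 29, 31, 32, 35, 37, 38, 40, 41, 43, 44, 46, 47, 49, 50}


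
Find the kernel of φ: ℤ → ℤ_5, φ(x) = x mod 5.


Kernel = preimage of identity
ker(φ) = {x ∈ ℤ : x ≡ 0 (mod 5)} = 5ℤ = {0, ±5, ±10, ...}

ker(φ) = 5ℤ


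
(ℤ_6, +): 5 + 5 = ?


Operation: addition mod 6
5 + 5 = (a + b) mod 6 with a = 5, b = 5

5 + 5 = 4


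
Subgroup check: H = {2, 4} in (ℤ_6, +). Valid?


Subgroup test for H = {2, 4} in (ℤ_6, +):
(1) 0 ∈ H? No
(2) Closure: for all a,b ∈ H, (a+b) mod 6 ∈ H? No  [counterexample: 2 + 4 = 0 ∉ H]
(3) Inverses: for all a ∈ H, -a mod 6 ∈ H? Yes

No, H is not a subgroup of ℤ_6


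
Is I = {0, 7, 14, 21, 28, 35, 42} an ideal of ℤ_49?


Check ideal conditions for I = {0, 7, 14, 21, 28, 35, 42} in ℤ_49:
(1) I is an additive subgroup? Yes
(2) For r ∈ ℤ_49 and a ∈ I: r·a ∈ I? Yes

Yes, I is an ideal of ℤ_49


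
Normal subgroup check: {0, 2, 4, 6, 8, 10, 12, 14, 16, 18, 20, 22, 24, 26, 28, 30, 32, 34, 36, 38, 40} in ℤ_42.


H = {0, 2, 4, 6, 8, 10, 12, 14, 16, 18, 20, 22, 24, 26, 28, 30, 32, 34, 36, 38, 40} in ℤ_42
ℤ_42 is abelian; every subgroup of an abelian group is normal

Yes, normal subgroup


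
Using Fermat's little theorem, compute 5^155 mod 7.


Fermat's little theorem: if p is prime and gcd(a,p)=1, then a^(p-1) ≡ 1 (mod p)
p = 7 is prime, gcd(5,7) = 1
Reduce exponent: 155 mod 6 = 5
So 5^155 ≡ 5^5 (mod 7)
5^5 mod 7 = 3

5^155 ≡ 3 (mod 7)


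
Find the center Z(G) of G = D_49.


Z(G) = {g ∈ G | gx = xg for all x ∈ G}
For odd n, Z(D_n) = {e}: no nontrivial rotation commutes with all reflections

Z(D_49) = {e}


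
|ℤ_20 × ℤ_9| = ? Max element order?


|ℤ_20 × ℤ_9| = 20 × 9 = 180
Max element order = lcm(20,9) = 180
Cyclic? Yes (gcd=1)

|ℤ_20×ℤ_9| = 180, max element order = 180


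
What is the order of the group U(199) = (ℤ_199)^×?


U(n) is the group of units mod n; |U(n)| = φ(n)
|U(199)| = φ(199) = 198

|U(199) = (ℤ_199)^×| = 198


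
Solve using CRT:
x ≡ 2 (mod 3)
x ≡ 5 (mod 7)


m₁ = 3, m₂ = 7, gcd = 1, so CRT applies. M = m₁·m₂ = 21
Let M₁ = M/m₁ = 7, M₂ = M/m₂ = 3
Find y₁ ≡ M₁⁻¹ (mod m₁): 7⁻¹ ≡ 1 (mod 3)
Find y₂ ≡ M₂⁻¹ (mod m₂): 3⁻¹ ≡ 5 (mod 7)
x = a₁·M₁·y₁ + a₂·M₂·y₂ = 2·7·1 + 5·3·5 = 89
Reduce mod 21: x ≡ 5
Check: 5 mod 3 = 2 ✓, 5 mod 7 = 5 ✓

x ≡ 5 (mod 21)


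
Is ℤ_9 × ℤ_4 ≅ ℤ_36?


Comparing ℤ_9 × ℤ_4 and ℤ_36:
gcd(9,4) = 1, so ℤ_9 × ℤ_4 ≅ ℤ_36 (CRT)

Yes, ℤ_9 × ℤ_4 ≅ ℤ_36


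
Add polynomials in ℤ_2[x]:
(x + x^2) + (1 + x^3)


Add coefficients mod 2:
x^0: 0 + 1 = 1 (mod 2)
x^1: 1 + 0 = 1 (mod 2)
x^2: 1 + 0 = 1 (mod 2)
x^3: 0 + 1 = 1 (mod 2)
Result: 1 + x + x^2 + x^3

f + g = 1 + x + x^2 + x^3


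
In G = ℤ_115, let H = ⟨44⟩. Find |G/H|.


|⟨44⟩| = n / gcd(44, 115) = 115 / 1 = 115
H is normal (ℤ_115 is abelian).
|G/H| = |G| / |H| = 115 / 115 = 1

|G/H| = 1


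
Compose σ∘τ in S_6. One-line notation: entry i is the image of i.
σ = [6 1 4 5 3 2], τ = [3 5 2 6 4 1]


σ∘τ: apply τ first, then σ
1 →τ 3 →σ 4
2 →τ 5 →σ 3
3 →τ 2 →σ 1
4 →τ 6 →σ 2
5 →τ 4 →σ 5
6 →τ 1 →σ 6

σ∘τ = [4 3 1 2 5 6]


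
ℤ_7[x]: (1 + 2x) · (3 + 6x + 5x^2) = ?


Expand and collect like terms; reduce coefficients mod 7:
x^0: 1·3 = 3 ≡ 3 (mod 7)
x^1: 1·6 + 2·3 = 12 ≡ 5 (mod 7)
x^2: 1·5 + 2·6 = 17 ≡ 3 (mod 7)
x^3: 2·5 = 10 ≡ 3 (mod 7)
Result: 3 + 5x + 3x^2 + 3x^3

f · g = 3 + 5x + 3x^2 + 3x^3


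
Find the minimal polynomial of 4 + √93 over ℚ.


Let α = 4 + √93. Then α - 4 = √93, so (α - 4)² = 93, giving α² - 8α - 77 = 0. Degree 2 and α ∉ ℚ, so this is the minimal polynomial.

Minimal polynomial: x² - 8x - 77


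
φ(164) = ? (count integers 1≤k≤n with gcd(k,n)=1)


Factor n: 164 = 2^2 × 41
φ(n) = n · ∏(1 - 1/p) over distinct primes p | n
φ(164) = 164 · (1 - 1/2) · (1 - 1/41) = 80

φ(164) = 80


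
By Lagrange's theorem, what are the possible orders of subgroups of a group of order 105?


Lagrange's theorem: |H| divides |G|
|G| = 105
Divisors of 105: 1, 3, 5, 7, 15, 21, 35, 105

Possible subgroup orders: {1, 3, 5, 7, 15, 21, 35, 105}


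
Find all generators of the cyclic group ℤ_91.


g generates ℤ_n iff gcd(g,n) = 1
Prime factors of 91: 7, 13
Generators are g ∈ {1,...,90} not divisible by any of these primes.
Generators: {1, 2, 3, 4, 5, 6, 8, 9, 10, 11, 12, 15, 16, 17, 18, 19, 20, 22, 23, 24, 25, 27, 29, 30, 31, 32, 33, 34, 36, 37, 38, 40, 41, 43, 44, 45, 46, 47, 48, 50, 51, 53, 54, 55, 57, 58, 59, 60, 61, 62, 64, 66, 67, 68, 69, 71, 72, 73, 74, 75, 76, 79, 80, 81, 82, 83, 85, 86, 87, 88, 89, 90}
Number of generators = φ(91) = 72

Generators of ℤ_91 = {1, 2, 3, 4, 5, 6, 8, 9, 10, 11, 12, 15, 16, 17, 18, 19, 20, 22, 23, 24, 25, 27, 29, 30, 31, 32, 33, 34, 36, 37, 38, 40, 41, 43, 44, 45, 46, 47, 48, 50, 51, 53, 54, 55, 57, 58, 59, 60, 61, 62, 64, 66, 67, 68, 69, 71, 72, 73, 74, 75, 76, 79, 80, 81, 82, 83, 85, 86, 87, 88, 89, 90}


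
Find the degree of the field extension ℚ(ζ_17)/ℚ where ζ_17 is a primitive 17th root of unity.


[ℚ(ζ_n):ℚ] = deg Φ_n(x) = φ(n). Here φ(17) = 16

[ℚ(ζ_17)/ℚ where ζ_17 is a primitive 17th root of unity] = 16


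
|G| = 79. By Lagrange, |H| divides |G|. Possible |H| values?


Lagrange's theorem: |H| divides |G|
|G| = 79
Divisors of 79: 1, 79

Possible subgroup orders: {1, 79}


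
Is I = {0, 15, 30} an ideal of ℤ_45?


Check ideal conditions for I = {0, 15, 30} in ℤ_45:
(1) I is an additive subgroup? Yes
(2) For r ∈ ℤ_45 and a ∈ I: r·a ∈ I? Yes

Yes, I is an ideal of ℤ_45


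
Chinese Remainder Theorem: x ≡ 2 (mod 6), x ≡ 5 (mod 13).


m₁ = 6, m₂ = 13, gcd = 1, so CRT applies. M = m₁·m₂ = 78
Let M₁ = M/m₁ = 13, M₂ = M/m₂ = 6
Find y₁ ≡ M₁⁻¹ (mod m₁): 13⁻¹ ≡ 1 (mod 6)
Find y₂ ≡ M₂⁻¹ (mod m₂): 6⁻¹ ≡ 11 (mod 13)
x = a₁·M₁·y₁ + a₂·M₂·y₂ = 2·13·1 + 5·6·11 = 356
Reduce mod 78: x ≡ 44
Check: 44 mod 6 = 2 ✓, 44 mod 13 = 5 ✓

x ≡ 44 (mod 78)


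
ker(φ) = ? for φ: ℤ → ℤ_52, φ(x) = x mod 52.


Kernel = preimage of identity
ker(φ) = {x ∈ ℤ : x ≡ 0 (mod 52)} = 52ℤ = {0, ±52, ±104, ...}

ker(φ) = 52ℤ


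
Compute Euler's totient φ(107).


Factor n: 107 = 107
φ(n) = n · ∏(1 - 1/p) over distinct primes p | n
φ(107) = 107 · (1 - 1/107) = 106

φ(107) = 106


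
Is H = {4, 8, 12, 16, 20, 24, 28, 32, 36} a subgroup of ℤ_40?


Subgroup test for H = {4, 8, 12, 16, 20, 24, 28, 32, 36} in (ℤ_40, +):
(1) 0 ∈ H? No
(2) Closure: for all a,b ∈ H, (a+b) mod 40 ∈ H? No  [counterexample: 4 + 36 = 0 ∉ H]
(3) Inverses: for all a ∈ H, -a mod 40 ∈ H? Yes

No, H is not a subgroup of ℤ_40


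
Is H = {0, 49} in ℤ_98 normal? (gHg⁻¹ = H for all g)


H = {0, 49} in ℤ_98
ℤ_98 is abelian; every subgroup of an abelian group is normal

Yes, normal subgroup


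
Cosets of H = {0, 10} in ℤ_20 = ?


H = {0, 10}, |H| = 2
Number of cosets = |G|/|H| = 20/2 = 10
0 + H = {0, 10}
1 + H = {1, 11}
2 + H = {2, 12}
3 + H = {3, 13}
4 + H = {4, 14}
5 + H = {5, 15}
6 + H = {6, 16}
7 + H = {7, 17}
8 + H = {8, 18}
9 + H = {9, 19}

Cosets: 0+H={0,10}; 1+H={1,11}; 2+H={2,12}; 3+H={3,13}; 4+H={4,14}; 5+H={5,15}; 6+H={6,16}; 7+H={7,17}; 8+H={8,18}; 9+H={9,19}


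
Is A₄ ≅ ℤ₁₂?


Comparing A₄ and ℤ₁₂:
A₄ is non-abelian, ℤ₁₂ is abelian

No, A₄ ≇ ℤ₁₂


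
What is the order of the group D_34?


|D_n| = 2n (n rotations and n reflections)
|D_34| = 2×34 = 68

|D_34| = 68


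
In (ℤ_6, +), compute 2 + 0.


Operation: addition mod 6
2 + 0 = (a + b) mod 6 with a = 2, b = 0

2 + 0 = 2


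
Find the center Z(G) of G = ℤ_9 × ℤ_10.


Z(G) = {g ∈ G | gx = xg for all x ∈ G}
Direct product of abelian groups is abelian, so Z(G) = G

Z(ℤ_9 × ℤ_10) = ℤ_9 × ℤ_10


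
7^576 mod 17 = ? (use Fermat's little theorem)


Fermat's little theorem: if p is prime and gcd(a,p)=1, then a^(p-1) ≡ 1 (mod p)
p = 17 is prime, gcd(7,17) = 1
Reduce exponent: 576 mod 16 = 0
So 7^576 ≡ 7^0 (mod 17)
7^0 = 1

7^576 ≡ 1 (mod 17)


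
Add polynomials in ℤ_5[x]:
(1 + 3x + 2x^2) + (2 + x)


Add coefficients mod 5:
x^0: 1 + 2 = 3 (mod 5)
x^1: 3 + 1 = 4 (mod 5)
x^2: 2 + 0 = 2 (mod 5)
Result: 3 + 4x + 2x^2

f + g = 3 + 4x + 2x^2


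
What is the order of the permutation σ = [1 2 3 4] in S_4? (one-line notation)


Cycle decomposition: identity (all elements fixed)
Order = 1 (identity has order 1)

ord(σ) = 1


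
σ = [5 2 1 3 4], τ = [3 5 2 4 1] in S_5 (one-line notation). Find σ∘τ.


σ∘τ: apply τ first, then σ
1 →τ 3 →σ 1
2 →τ 5 →σ 4
3 →τ 2 →σ 2
4 →τ 4 →σ 3
5 →τ 1 →σ 5

σ∘τ = [1 4 2 3 5]


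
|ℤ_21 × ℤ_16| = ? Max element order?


|ℤ_21 × ℤ_16| = 21 × 16 = 336
Max element order = lcm(21,16) = 336
Cyclic? Yes (gcd=1)

|ℤ_21×ℤ_16| = 336, max element order = 336


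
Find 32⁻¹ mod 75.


Use the extended Euclidean algorithm to write 1 = 32·s + 75·t; then s mod 75 is the inverse.
Euclidean algorithm:
  32 = 0·75 + 32
  75 = 2·32 + 11
  32 = 2·11 + 10
  11 = 1·10 + 1
  10 = 10·1 + 0
gcd(32,75) = 1
Back-substitution gives: 32·(-7) + 75·(3) = 1
So 32⁻¹ ≡ -7 ≡ 68 (mod 75)
Check: 32 × 68 = 2176 ≡ 1 (mod 75) ✓

32⁻¹ ≡ 68 (mod 75)


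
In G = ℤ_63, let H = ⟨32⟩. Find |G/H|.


|⟨32⟩| = n / gcd(32, 63) = 63 / 1 = 63
H is normal (ℤ_63 is abelian).
|G/H| = |G| / |H| = 63 / 63 = 1

|G/H| = 1


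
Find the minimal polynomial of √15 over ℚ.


√15 satisfies x² - 15 = 0, irreducible over ℚ since 15 is squarefree

Minimal polynomial: x² - 15


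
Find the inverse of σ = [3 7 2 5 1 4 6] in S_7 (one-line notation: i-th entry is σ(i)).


To find σ⁻¹, swap domain and range:
σ(1) = 3 → σ⁻¹(3) = 1
σ(2) = 7 → σ⁻¹(7) = 2
σ(3) = 2 → σ⁻¹(2) = 3
σ(4) = 5 → σ⁻¹(5) = 4
σ(5) = 1 → σ⁻¹(1) = 5
σ(6) = 4 → σ⁻¹(4) = 6
σ(7) = 6 → σ⁻¹(6) = 7

σ⁻¹ = [5 3 1 6 4 7 2]


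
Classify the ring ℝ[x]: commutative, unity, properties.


Polynomial ring over ℝ (an integral domain) is a commutative integral domain with unity 1
Commutative: Yes
Integral domain: Yes
Has unity: Yes

ℝ[x]: Commutative=Yes, Unity=Yes


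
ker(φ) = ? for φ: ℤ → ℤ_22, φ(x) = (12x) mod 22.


Kernel = preimage of identity
ker(φ) = {x ∈ ℤ : 12x ≡ 0 (mod 22)}. gcd(12,22) = 2, so 12x ≡ 0 (mod 22) ⟺ x ≡ 0 (mod 22/2 = 11). Hence ker(φ) = 11ℤ

ker(φ) = 11ℤ


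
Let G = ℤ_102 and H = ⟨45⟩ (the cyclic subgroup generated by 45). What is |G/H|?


|⟨45⟩| = n / gcd(45, 102) = 102 / 3 = 34
H is normal (ℤ_102 is abelian).
|G/H| = |G| / |H| = 102 / 34 = 3

|G/H| = 3


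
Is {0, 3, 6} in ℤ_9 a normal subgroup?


H = {0, 3, 6} in ℤ_9
ℤ_9 is abelian; every subgroup of an abelian group is normal

Yes, normal subgroup


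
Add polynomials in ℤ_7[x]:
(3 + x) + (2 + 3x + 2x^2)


Add coefficients mod 7:
x^0: 3 + 2 = 5 (mod 7)
x^1: 1 + 3 = 4 (mod 7)
x^2: 0 + 2 = 2 (mod 7)
Result: 5 + 4x + 2x^2

f + g = 5 + 4x + 2x^2


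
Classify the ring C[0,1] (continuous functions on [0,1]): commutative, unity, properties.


pointwise +,× is commutative with unity (constant 1); but bump functions with disjoint support multiply to 0 — zero divisors, so not an integral domain
Commutative: Yes
Integral domain: No
Has unity: Yes

C[0,1] (continuous functions on [0,1]): Commutative=Yes, Unity=Yes


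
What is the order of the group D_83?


|D_n| = 2n (n rotations and n reflections)
|D_83| = 2×83 = 166

|D_83| = 166


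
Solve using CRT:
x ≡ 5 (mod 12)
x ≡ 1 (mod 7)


m₁ = 12, m₂ = 7, gcd = 1, so CRT applies. M = m₁·m₂ = 84
Let M₁ = M/m₁ = 7, M₂ = M/m₂ = 12
Find y₁ ≡ M₁⁻¹ (mod m₁): 7⁻¹ ≡ 7 (mod 12)
Find y₂ ≡ M₂⁻¹ (mod m₂): 12⁻¹ ≡ 3 (mod 7)
x = a₁·M₁·y₁ + a₂·M₂·y₂ = 5·7·7 + 1·12·3 = 281
Reduce mod 84: x ≡ 29
Check: 29 mod 12 = 5 ✓, 29 mod 7 = 1 ✓

x ≡ 29 (mod 84)


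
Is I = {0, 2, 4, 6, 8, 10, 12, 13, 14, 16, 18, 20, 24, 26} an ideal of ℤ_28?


Check ideal conditions for I = {0, 2, 4, 6, 8, 10, 12, 13, 14, 16, 18, 20, 24, 26} in ℤ_28:
(1) I is an additive subgroup? No
(2) For r ∈ ℤ_28 and a ∈ I: r·a ∈ I? No  [counterexample: r=3, a=13, r·a mod 28 = 11 ∉ I]

No, I is not an ideal of ℤ_28


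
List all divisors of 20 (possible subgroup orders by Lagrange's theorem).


Lagrange's theorem: |H| divides |G|
|G| = 20
Divisors of 20: 1, 2, 4, 5, 10, 20

Possible subgroup orders: {1, 2, 4, 5, 10, 20}


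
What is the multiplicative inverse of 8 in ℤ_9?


Use the extended Euclidean algorithm to write 1 = 8·s + 9·t; then s mod 9 is the inverse.
Euclidean algorithm:
  8 = 0·9 + 8
  9 = 1·8 + 1
  8 = 8·1 + 0
gcd(8,9) = 1
Back-substitution gives: 8·(-1) + 9·(1) = 1
So 8⁻¹ ≡ -1 ≡ 8 (mod 9)
Check: 8 × 8 = 64 ≡ 1 (mod 9) ✓

8⁻¹ ≡ 8 (mod 9)


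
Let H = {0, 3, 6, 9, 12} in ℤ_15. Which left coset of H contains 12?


12 + H = {12 + h (mod 15) : h ∈ H}
12+0=12, 12+3=0, 12+6=3, 12+9=6, 12+12=9
12 + H = {0, 3, 6, 9, 12} = 0 + H

12 + H = {0, 3, 6, 9, 12}


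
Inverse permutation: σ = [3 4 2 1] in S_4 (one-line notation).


To find σ⁻¹, swap domain and range:
σ(1) = 3 → σ⁻¹(3) = 1
σ(2) = 4 → σ⁻¹(4) = 2
σ(3) = 2 → σ⁻¹(2) = 3
σ(4) = 1 → σ⁻¹(1) = 4

σ⁻¹ = [4 3 1 2]


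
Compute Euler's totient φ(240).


Factor n: 240 = 2^4 × 3 × 5
φ(n) = n · ∏(1 - 1/p) over distinct primes p | n
φ(240) = 240 · (1 - 1/2) · (1 - 1/3) · (1 - 1/5) = 64

φ(240) = 64


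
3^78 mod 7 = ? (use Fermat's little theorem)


Fermat's little theorem: if p is prime and gcd(a,p)=1, then a^(p-1) ≡ 1 (mod p)
p = 7 is prime, gcd(3,7) = 1
Reduce exponent: 78 mod 6 = 0
So 3^78 ≡ 3^0 (mod 7)
3^0 = 1

3^78 ≡ 1 (mod 7)


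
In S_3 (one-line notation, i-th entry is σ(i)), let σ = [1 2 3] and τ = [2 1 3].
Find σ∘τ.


σ∘τ: apply τ first, then σ
1 →τ 2 →σ 2
2 →τ 1 →σ 1
3 →τ 3 →σ 3

σ∘τ = [2 1 3]


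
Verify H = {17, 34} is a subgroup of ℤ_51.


Subgroup test for H = {17, 34} in (ℤ_51, +):
(1) 0 ∈ H? No
(2) Closure: for all a,b ∈ H, (a+b) mod 51 ∈ H? No  [counterexample: 17 + 34 = 0 ∉ H]
(3) Inverses: for all a ∈ H, -a mod 51 ∈ H? Yes

No, H is not a subgroup of ℤ_51


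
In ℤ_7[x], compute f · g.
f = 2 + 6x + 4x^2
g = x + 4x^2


Expand and collect like terms; reduce coefficients mod 7:
x^0: 2·0 = 0 ≡ 0 (mod 7)
x^1: 2·1 + 6·0 = 2 ≡ 2 (mod 7)
x^2: 2·4 + 6·1 + 4·0 = 14 ≡ 0 (mod 7)
x^3: 6·4 + 4·1 = 28 ≡ 0 (mod 7)
x^4: 4·4 = 16 ≡ 2 (mod 7)
Result: 2x + 2x^4

f · g = 2x + 2x^4


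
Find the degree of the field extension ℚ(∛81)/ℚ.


∛81 has minimal polynomial x³ - 81 (irreducible over ℚ since 81 is not a perfect cube)

[ℚ(∛81)/ℚ] = 3


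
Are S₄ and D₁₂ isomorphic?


Comparing S₄ and D₁₂:
S₄ has trivial center; D₁₂ has center {e, r⁶}

No, S₄ ≇ D₁₂


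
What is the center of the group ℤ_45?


Z(G) = {g ∈ G | gx = xg for all x ∈ G}
ℤ_45 is abelian, so Z(G) = G

Z(ℤ_45) = ℤ_45


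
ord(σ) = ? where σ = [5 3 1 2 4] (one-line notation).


Cycle decomposition: (1 5 4 2 3)
Cycle lengths: 5
Order = lcm(5) = 5

ord(σ) = 5


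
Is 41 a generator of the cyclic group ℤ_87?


g generates ℤ_n iff gcd(g, n) = 1
gcd(41, 87) = 1
Since gcd = 1, 41 is a generator.

Yes, 41 generates ℤ_87


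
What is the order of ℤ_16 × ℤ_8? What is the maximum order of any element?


|ℤ_16 × ℤ_8| = 16 × 8 = 128
Max element order = lcm(16,8) = 16
Cyclic? No (gcd=8)

|ℤ_16×ℤ_8| = 128, max element order = 16


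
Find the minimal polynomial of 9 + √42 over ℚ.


Let α = 9 + √42. Then α - 9 = √42, so (α - 9)² = 42, giving α² - 18α + 39 = 0. Degree 2 and α ∉ ℚ, so this is the minimal polynomial.

Minimal polynomial: x² - 18x + 39


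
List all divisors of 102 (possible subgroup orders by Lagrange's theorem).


Lagrange's theorem: |H| divides |G|
|G| = 102
Divisors of 102: 1, 2, 3, 6, 17, 34, 51, 102

Possible subgroup orders: {1, 2, 3, 6, 17, 34, 51, 102}


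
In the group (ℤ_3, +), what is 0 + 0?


Operation: addition mod 3
0 + 0 = (a + b) mod 3 with a = 0, b = 0

0 + 0 = 0


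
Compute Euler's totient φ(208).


Factor n: 208 = 2^4 × 13
φ(n) = n · ∏(1 - 1/p) over distinct primes p | n
φ(208) = 208 · (1 - 1/2) · (1 - 1/13) = 96

φ(208) = 96


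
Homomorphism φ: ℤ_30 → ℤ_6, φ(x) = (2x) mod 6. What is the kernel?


Kernel = preimage of identity
ker(φ) = {x ∈ ℤ_30 : 2x ≡ 0 (mod 6)}. Since 6 | 30, φ is well-defined. The kernel is the cyclic subgroup ⟨3⟩ of ℤ_30 (order 10), i.e. {0, 3, 6, 9, 12, 15, 18, 21, 24, 27}

ker(φ) = {0, 3, 6, 9, 12, 15, 18, 21, 24, 27}


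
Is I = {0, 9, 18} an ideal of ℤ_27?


Check ideal conditions for I = {0, 9, 18} in ℤ_27:
(1) I is an additive subgroup? Yes
(2) For r ∈ ℤ_27 and a ∈ I: r·a ∈ I? Yes

Yes, I is an ideal of ℤ_27


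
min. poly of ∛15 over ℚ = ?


∛15 satisfies x³ - 15 = 0, irreducible over ℚ (no rational root; 15 is not a perfect cube)

Minimal polynomial: x³ - 15


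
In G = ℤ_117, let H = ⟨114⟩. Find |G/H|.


|⟨114⟩| = n / gcd(114, 117) = 117 / 3 = 39
H is normal (ℤ_117 is abelian).
|G/H| = |G| / |H| = 117 / 39 = 3

|G/H| = 3


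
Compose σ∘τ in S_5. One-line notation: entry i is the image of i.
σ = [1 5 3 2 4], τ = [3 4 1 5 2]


σ∘τ: apply τ first, then σ
1 →τ 3 →σ 3
2 →τ 4 →σ 2
3 →τ 1 →σ 1
4 →τ 5 →σ 4
5 →τ 2 →σ 5

σ∘τ = [3 2 1 4 5]


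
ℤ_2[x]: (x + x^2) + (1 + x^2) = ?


Add coefficients mod 2:
x^0: 0 + 1 = 1 (mod 2)
x^1: 1 + 0 = 1 (mod 2)
x^2: 1 + 1 = 0 (mod 2)
Result: 1 + x

f + g = 1 + x


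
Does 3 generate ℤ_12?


g generates ℤ_n iff gcd(g, n) = 1
gcd(3, 12) = 3
Since gcd = 3 ≠ 1, ⟨3⟩ has order 4 < 12, so 3 is not a generator.

No, 3 does not generate ℤ_12


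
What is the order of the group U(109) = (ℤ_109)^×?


U(n) is the group of units mod n; |U(n)| = φ(n)
|U(109)| = φ(109) = 108

|U(109) = (ℤ_109)^×| = 108


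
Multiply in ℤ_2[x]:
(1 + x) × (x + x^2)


Expand and collect like terms; reduce coefficients mod 2:
x^0: 1·0 = 0 ≡ 0 (mod 2)
x^1: 1·1 + 1·0 = 1 ≡ 1 (mod 2)
x^2: 1·1 + 1·1 = 2 ≡ 0 (mod 2)
x^3: 1·1 = 1 ≡ 1 (mod 2)
Result: x + x^3

f · g = x + x^3


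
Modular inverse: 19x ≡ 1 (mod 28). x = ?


Use the extended Euclidean algorithm to write 1 = 19·s + 28·t; then s mod 28 is the inverse.
Euclidean algorithm:
  19 = 0·28 + 19
  28 = 1·19 + 9
  19 = 2·9 + 1
  9 = 9·1 + 0
gcd(19,28) = 1
Back-substitution gives: 19·(3) + 28·(-2) = 1
So 19⁻¹ ≡ 3 ≡ 3 (mod 28)
Check: 19 × 3 = 57 ≡ 1 (mod 28) ✓

19⁻¹ ≡ 3 (mod 28)


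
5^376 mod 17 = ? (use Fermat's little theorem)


Fermat's little theorem: if p is prime and gcd(a,p)=1, then a^(p-1) ≡ 1 (mod p)
p = 17 is prime, gcd(5,17) = 1
Reduce exponent: 376 mod 16 = 8
So 5^376 ≡ 5^8 (mod 17)
5^8 mod 17 = 16

5^376 ≡ 16 (mod 17)


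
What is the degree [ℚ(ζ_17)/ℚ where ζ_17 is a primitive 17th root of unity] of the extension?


[ℚ(ζ_n):ℚ] = deg Φ_n(x) = φ(n). Here φ(17) = 16

[ℚ(ζ_17)/ℚ where ζ_17 is a primitive 17th root of unity] = 16


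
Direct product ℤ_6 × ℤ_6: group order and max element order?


|ℤ_6 × ℤ_6| = 6 × 6 = 36
Max element order = lcm(6,6) = 6
Cyclic? No (gcd=6)

|ℤ_6×ℤ_6| = 36, max element order = 6


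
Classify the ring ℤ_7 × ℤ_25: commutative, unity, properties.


Direct product ring; commutative with unity (1,1); but (1,0)·(0,1) = (0,0) gives zero divisors, so not an integral domain
Commutative: Yes
Integral domain: No
Has unity: Yes

ℤ_7 × ℤ_25: Commutative=Yes, Unity=Yes


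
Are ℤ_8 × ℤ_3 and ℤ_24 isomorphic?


Comparing ℤ_8 × ℤ_3 and ℤ_24:
gcd(8,3) = 1, so ℤ_8 × ℤ_3 ≅ ℤ_24 (CRT)

Yes, ℤ_8 × ℤ_3 ≅ ℤ_24


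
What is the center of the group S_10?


Z(G) = {g ∈ G | gx = xg for all x ∈ G}
S_n is non-abelian for n ≥ 3; Z(S_10) is trivial

Z(S_10) = {e}


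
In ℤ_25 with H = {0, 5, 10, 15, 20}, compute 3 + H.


3 + H = {3 + h (mod 25) : h ∈ H}
3+0=3, 3+5=8, 3+10=13, 3+15=18, 3+20=23

3 + H = {3, 8, 13, 18, 23}


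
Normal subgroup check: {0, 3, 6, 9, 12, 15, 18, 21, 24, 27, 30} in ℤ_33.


H = {0, 3, 6, 9, 12, 15, 18, 21, 24, 27, 30} in ℤ_33
ℤ_33 is abelian; every subgroup of an abelian group is normal

Yes, normal subgroup


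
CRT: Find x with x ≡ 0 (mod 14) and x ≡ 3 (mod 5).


m₁ = 14, m₂ = 5, gcd = 1, so CRT applies. M = m₁·m₂ = 70
Let M₁ = M/m₁ = 5, M₂ = M/m₂ = 14
Find y₁ ≡ M₁⁻¹ (mod m₁): 5⁻¹ ≡ 3 (mod 14)
Find y₂ ≡ M₂⁻¹ (mod m₂): 14⁻¹ ≡ 4 (mod 5)
x = a₁·M₁·y₁ + a₂·M₂·y₂ = 0·5·3 + 3·14·4 = 168
Reduce mod 70: x ≡ 28
Check: 28 mod 14 = 0 ✓, 28 mod 5 = 3 ✓

x ≡ 28 (mod 70)


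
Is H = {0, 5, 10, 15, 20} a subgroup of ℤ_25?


Subgroup test for H = {0, 5, 10, 15, 20} in (ℤ_25, +):
(1) 0 ∈ H? Yes
(2) Closure: for all a,b ∈ H, (a+b) mod 25 ∈ H? Yes
(3) Inverses: for all a ∈ H, -a mod 25 ∈ H? Yes

Yes, H is a subgroup of ℤ_25


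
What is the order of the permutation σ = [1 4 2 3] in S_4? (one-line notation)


Cycle decomposition: (2 4 3)
Cycle lengths: 3
Order = lcm(3) = 3

ord(σ) = 3


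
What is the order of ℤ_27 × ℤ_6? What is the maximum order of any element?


|ℤ_27 × ℤ_6| = 27 × 6 = 162
Max element order = lcm(27,6) = 54
Cyclic? No (gcd=3)

|ℤ_27×ℤ_6| = 162, max element order = 54


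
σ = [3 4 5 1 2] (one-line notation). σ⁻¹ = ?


To find σ⁻¹, swap domain and range:
σ(1) = 3 → σ⁻¹(3) = 1
σ(2) = 4 → σ⁻¹(4) = 2
σ(3) = 5 → σ⁻¹(5) = 3
σ(4) = 1 → σ⁻¹(1) = 4
σ(5) = 2 → σ⁻¹(2) = 5

σ⁻¹ = [4 5 1 2 3]


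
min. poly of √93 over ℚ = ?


√93 satisfies x² - 93 = 0, irreducible over ℚ since 93 is squarefree

Minimal polynomial: x² - 93


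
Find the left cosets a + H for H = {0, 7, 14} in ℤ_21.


H = {0, 7, 14}, |H| = 3
Number of cosets = |G|/|H| = 21/3 = 7
0 + H = {0, 7, 14}
1 + H = {1, 8, 15}
2 + H = {2, 9, 16}
3 + H = {3, 10, 17}
4 + H = {4, 11, 18}
5 + H = {5, 12, 19}
6 + H = {6, 13, 20}

Cosets: 0+H={0,7,14}; 1+H={1,8,15}; 2+H={2,9,16}; 3+H={3,10,17}; 4+H={4,11,18}; 5+H={5,12,19}; 6+H={6,13,20}


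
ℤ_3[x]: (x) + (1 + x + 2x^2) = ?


Add coefficients mod 3:
x^0: 0 + 1 = 1 (mod 3)
x^1: 1 + 1 = 2 (mod 3)
x^2: 0 + 2 = 2 (mod 3)
Result: 1 + 2x + 2x^2

f + g = 1 + 2x + 2x^2


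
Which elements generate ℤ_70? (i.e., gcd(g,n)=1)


g generates ℤ_n iff gcd(g,n) = 1
Prime factors of 70: 2, 5, 7
Generators are g ∈ {1,...,69} not divisible by any of these primes.
Generators: {1, 3, 9, 11, 13, 17, 19, 23, 27, 29, 31, 33, 37, 39, 41, 43, 47, 51, 53, 57, 59, 61, 67, 69}
Number of generators = φ(70) = 24

Generators of ℤ_70 = {1, 3, 9, 11, 13, 17, 19, 23, 27, 29, 31, 33, 37, 39, 41, 43, 47, 51, 53, 57, 59, 61, 67, 69}


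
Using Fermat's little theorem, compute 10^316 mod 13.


Fermat's little theorem: if p is prime and gcd(a,p)=1, then a^(p-1) ≡ 1 (mod p)
p = 13 is prime, gcd(10,13) = 1
Reduce exponent: 316 mod 12 = 4
So 10^316 ≡ 10^4 (mod 13)
10^4 mod 13 = 3

10^316 ≡ 3 (mod 13)


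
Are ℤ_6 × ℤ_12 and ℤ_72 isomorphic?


Comparing ℤ_6 × ℤ_12 and ℤ_72:
gcd(6,12) = 6 ≠ 1. Max element order in ℤ_6×ℤ_12 is lcm(6,12) = 12 < 72, so it has no element of order 72

No, ℤ_6 × ℤ_12 ≇ ℤ_72


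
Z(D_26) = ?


Z(G) = {g ∈ G | gx = xg for all x ∈ G}
For even n, Z(D_n) = {e, r^(n/2)}: the 180° rotation r^13 commutes with every reflection and rotation

Z(D_26) = {e, r^13}


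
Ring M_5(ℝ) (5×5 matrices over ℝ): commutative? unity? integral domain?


Matrix multiplication is non-commutative for n ≥ 2; the identity matrix I is the unity; singular matrices give zero divisors, so not an integral domain
Commutative: No
Integral domain: No
Has unity: Yes

M_5(ℝ) (5×5 matrices over ℝ): Commutative=No, Unity=Yes


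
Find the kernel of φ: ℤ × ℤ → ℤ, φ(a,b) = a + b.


Kernel = preimage of identity
ker(φ) = {(a,b) ∈ ℤ² | a+b = 0} = {(a,-a) | a ∈ ℤ}

ker(φ) = {(a,-a) | a ∈ ℤ}


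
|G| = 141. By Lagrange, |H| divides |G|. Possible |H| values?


Lagrange's theorem: |H| divides |G|
|G| = 141
Divisors of 141: 1, 3, 47, 141

Possible subgroup orders: {1, 3, 47, 141}


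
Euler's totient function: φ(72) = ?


Factor n: 72 = 2^3 × 3^2
φ(n) = n · ∏(1 - 1/p) over distinct primes p | n
φ(72) = 72 · (1 - 1/2) · (1 - 1/3) = 24

φ(72) = 24


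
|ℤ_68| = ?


ℤ_n has n elements.

|ℤ_68| = 68


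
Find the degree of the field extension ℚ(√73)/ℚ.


√73 has minimal polynomial x² - 73 (irreducible over ℚ since 73 is squarefree)

[ℚ(√73)/ℚ] = 2


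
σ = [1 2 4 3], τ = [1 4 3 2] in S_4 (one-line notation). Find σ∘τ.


σ∘τ: apply τ first, then σ
1 →τ 1 →σ 1
2 →τ 4 →σ 3
3 →τ 3 →σ 4
4 →τ 2 →σ 2

σ∘τ = [1 3 4 2]


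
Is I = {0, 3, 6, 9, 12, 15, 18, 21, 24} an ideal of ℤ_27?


Check ideal conditions for I = {0, 3, 6, 9, 12, 15, 18, 21, 24} in ℤ_27:
(1) I is an additive subgroup? Yes
(2) For r ∈ ℤ_27 and a ∈ I: r·a ∈ I? Yes

Yes, I is an ideal of ℤ_27


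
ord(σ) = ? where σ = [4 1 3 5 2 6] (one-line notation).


Cycle decomposition: (1 4 5 2)
Cycle lengths: 4
Order = lcm(4) = 4

ord(σ) = 4


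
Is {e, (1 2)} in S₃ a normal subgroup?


H = {e, (1 2)} in S₃
(1 3)(1 2)(1 3)⁻¹ = (2 3) ∉ {e, (1 2)}, so it is not normal

No, not a normal subgroup


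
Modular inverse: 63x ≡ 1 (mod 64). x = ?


Use the extended Euclidean algorithm to write 1 = 63·s + 64·t; then s mod 64 is the inverse.
Euclidean algorithm:
  63 = 0·64 + 63
  64 = 1·63 + 1
  63 = 63·1 + 0
gcd(63,64) = 1
Back-substitution gives: 63·(-1) + 64·(1) = 1
So 63⁻¹ ≡ -1 ≡ 63 (mod 64)
Check: 63 × 63 = 3969 ≡ 1 (mod 64) ✓

63⁻¹ ≡ 63 (mod 64)


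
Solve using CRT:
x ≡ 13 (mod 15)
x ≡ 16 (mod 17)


m₁ = 15, m₂ = 17, gcd = 1, so CRT applies. M = m₁·m₂ = 255
Let M₁ = M/m₁ = 17, M₂ = M/m₂ = 15
Find y₁ ≡ M₁⁻¹ (mod m₁): 17⁻¹ ≡ 8 (mod 15)
Find y₂ ≡ M₂⁻¹ (mod m₂): 15⁻¹ ≡ 8 (mod 17)
x = a₁·M₁·y₁ + a₂·M₂·y₂ = 13·17·8 + 16·15·8 = 3688
Reduce mod 255: x ≡ 118
Check: 118 mod 15 = 13 ✓, 118 mod 17 = 16 ✓

x ≡ 118 (mod 255)


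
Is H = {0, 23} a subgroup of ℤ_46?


Subgroup test for H = {0, 23} in (ℤ_46, +):
(1) 0 ∈ H? Yes
(2) Closure: for all a,b ∈ H, (a+b) mod 46 ∈ H? Yes
(3) Inverses: for all a ∈ H, -a mod 46 ∈ H? Yes

Yes, H is a subgroup of ℤ_46


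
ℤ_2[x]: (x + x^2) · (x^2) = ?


Expand and collect like terms; reduce coefficients mod 2:
x^0: 0·0 = 0 ≡ 0 (mod 2)
x^1: 0·0 + 1·0 = 0 ≡ 0 (mod 2)
x^2: 0·1 + 1·0 + 1·0 = 0 ≡ 0 (mod 2)
x^3: 1·1 + 1·0 = 1 ≡ 1 (mod 2)
x^4: 1·1 = 1 ≡ 1 (mod 2)
Result: x^3 + x^4

f · g = x^3 + x^4


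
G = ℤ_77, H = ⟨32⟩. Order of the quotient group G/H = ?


|⟨32⟩| = n / gcd(32, 77) = 77 / 1 = 77
H is normal (ℤ_77 is abelian).
|G/H| = |G| / |H| = 77 / 77 = 1

|G/H| = 1


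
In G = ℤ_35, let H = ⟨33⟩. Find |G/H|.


|⟨33⟩| = n / gcd(33, 35) = 35 / 1 = 35
H is normal (ℤ_35 is abelian).
|G/H| = |G| / |H| = 35 / 35 = 1

|G/H| = 1


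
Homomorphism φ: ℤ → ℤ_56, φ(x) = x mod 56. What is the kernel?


Kernel = preimage of identity
ker(φ) = {x ∈ ℤ : x ≡ 0 (mod 56)} = 56ℤ = {0, ±56, ±112, ...}

ker(φ) = 56ℤ


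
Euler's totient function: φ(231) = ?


Factor n: 231 = 3 × 7 × 11
φ(n) = n · ∏(1 - 1/p) over distinct primes p | n
φ(231) = 231 · (1 - 1/3) · (1 - 1/7) · (1 - 1/11) = 120

φ(231) = 120


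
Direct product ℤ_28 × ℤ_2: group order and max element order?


|ℤ_28 × ℤ_2| = 28 × 2 = 56
Max element order = lcm(28,2) = 28
Cyclic? No (gcd=2)

|ℤ_28×ℤ_2| = 56, max element order = 28


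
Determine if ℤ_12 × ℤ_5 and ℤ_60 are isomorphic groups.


Comparing ℤ_12 × ℤ_5 and ℤ_60:
gcd(12,5) = 1, so ℤ_12 × ℤ_5 ≅ ℤ_60 (CRT)

Yes, ℤ_12 × ℤ_5 ≅ ℤ_60


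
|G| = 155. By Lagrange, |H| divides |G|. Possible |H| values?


Lagrange's theorem: |H| divides |G|
|G| = 155
Divisors of 155: 1, 5, 31, 155

Possible subgroup orders: {1, 5, 31, 155}


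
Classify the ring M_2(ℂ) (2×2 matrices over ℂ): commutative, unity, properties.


Matrix multiplication is non-commutative for n ≥ 2; the identity matrix I is the unity; singular matrices give zero divisors, so not an integral domain
Commutative: No
Integral domain: No
Has unity: Yes

M_2(ℂ) (2×2 matrices over ℂ): Commutative=No, Unity=Yes


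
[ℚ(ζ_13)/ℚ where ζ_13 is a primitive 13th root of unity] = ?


[ℚ(ζ_n):ℚ] = deg Φ_n(x) = φ(n). Here φ(13) = 12

[ℚ(ζ_13)/ℚ where ζ_13 is a primitive 13th root of unity] = 12


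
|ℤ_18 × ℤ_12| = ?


|A × B| = |A| · |B|
|ℤ_18 × ℤ_12| = 18 × 12 = 216

|ℤ_18 × ℤ_12| = 216


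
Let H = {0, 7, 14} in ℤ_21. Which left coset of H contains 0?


0 + H = {0 + h (mod 21) : h ∈ H}
0+0=0, 0+7=7, 0+14=14

0 + H = {0, 7, 14}


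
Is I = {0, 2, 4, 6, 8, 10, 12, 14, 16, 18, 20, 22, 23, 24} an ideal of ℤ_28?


Check ideal conditions for I = {0, 2, 4, 6, 8, 10, 12, 14, 16, 18, 20, 22, 23, 24} in ℤ_28:
(1) I is an additive subgroup? No
(2) For r ∈ ℤ_28 and a ∈ I: r·a ∈ I? No  [counterexample: r=3, a=18, r·a mod 28 = 26 ∉ I]

No, I is not an ideal of ℤ_28


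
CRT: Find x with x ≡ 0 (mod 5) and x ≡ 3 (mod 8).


m₁ = 5, m₂ = 8, gcd = 1, so CRT applies. M = m₁·m₂ = 40
Let M₁ = M/m₁ = 8, M₂ = M/m₂ = 5
Find y₁ ≡ M₁⁻¹ (mod m₁): 8⁻¹ ≡ 2 (mod 5)
Find y₂ ≡ M₂⁻¹ (mod m₂): 5⁻¹ ≡ 5 (mod 8)
x = a₁·M₁·y₁ + a₂·M₂·y₂ = 0·8·2 + 3·5·5 = 75
Reduce mod 40: x ≡ 35
Check: 35 mod 5 = 0 ✓, 35 mod 8 = 3 ✓

x ≡ 35 (mod 40)
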